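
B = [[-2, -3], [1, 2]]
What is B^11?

B² = I (check: tr B = 0 and det B = -1), so B^11 = B since 11 is odd.

[[-2, -3], [1, 2]]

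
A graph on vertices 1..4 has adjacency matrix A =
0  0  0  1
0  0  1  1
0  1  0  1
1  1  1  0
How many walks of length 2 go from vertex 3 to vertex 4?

1

The number of length-2 walks from vertex 3 to vertex 4 is entry (3,4) of A^2, where A is the adjacency matrix.
A^2 = [[1, 1, 1, 0], [1, 2, 1, 1], [1, 1, 2, 1], [0, 1, 1, 3]]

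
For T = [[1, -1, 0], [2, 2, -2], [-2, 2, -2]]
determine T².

[[-1, -3, 2], [10, -2, 0], [6, 2, 0]]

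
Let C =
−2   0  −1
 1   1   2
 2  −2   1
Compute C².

[[2, 2, 1], [3, −3, 3], [−4, −4, −5]]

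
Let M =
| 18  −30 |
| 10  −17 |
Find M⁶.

[[2724, −3990], [1330, −1931]]

tr M = 1 and det M = −6, so the characteristic polynomial is λ² − (1)λ + (−6) with roots 3 and −2.
Eigenvectors give P = [[2, −3], [1, −2]] with P⁻¹ = [[2, −3], [1, −2]], and M = P·diag(3, −2)·P⁻¹.
Then M⁶ = P·diag(729, 64)·P⁻¹ = [[1458, −192], [729, −128]] · [[2, −3], [1, −2]] = [[2724, −3990], [1330, −1931]].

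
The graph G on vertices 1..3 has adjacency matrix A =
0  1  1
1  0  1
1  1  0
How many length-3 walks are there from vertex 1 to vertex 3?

3

The number of length-3 walks from vertex 1 to vertex 3 is entry (1,3) of A³, where A is the adjacency matrix.
A² = [[2, 1, 1], [1, 2, 1], [1, 1, 2]]
A³ = [[2, 3, 3], [3, 2, 3], [3, 3, 2]]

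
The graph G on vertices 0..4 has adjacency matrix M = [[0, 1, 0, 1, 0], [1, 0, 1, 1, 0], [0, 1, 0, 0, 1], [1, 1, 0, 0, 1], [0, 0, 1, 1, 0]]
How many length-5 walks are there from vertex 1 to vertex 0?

The number of length-5 walks from vertex 1 to vertex 0 is entry (1,0) of M⁵, where M is the adjacency matrix.
M² = [[2, 1, 1, 1, 1], [1, 3, 0, 1, 2], [1, 0, 2, 2, 0], [1, 1, 2, 3, 0], [1, 2, 0, 0, 2]]
M³ = [[2, 4, 2, 4, 2], [4, 2, 5, 6, 1], [2, 5, 0, 1, 4], [4, 6, 1, 2, 5], [2, 1, 4, 5, 0]]
M⁴ = [[8, 8, 6, 8, 6], [8, 15, 3, 7, 11], [6, 3, 9, 11, 1], [8, 7, 11, 15, 3], [6, 11, 1, 3, 9]]
M⁵ = [[16, 22, 14, 22, 14], [22, 18, 26, 34, 10], [14, 26, 4, 10, 20], [22, 34, 10, 18, 26], [14, 10, 20, 26, 4]]

22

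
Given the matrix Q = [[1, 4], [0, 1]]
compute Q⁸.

Q = I + N where N = [[0, 4], [0, 0]] is strictly upper-triangular, so N² = 0.
(I + N)⁸ = I + 8·N = [[1, 32], [0, 1]].

[[1, 32], [0, 1]]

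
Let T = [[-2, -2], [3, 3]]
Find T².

[[-2, -2], [3, 3]]

T² = T (a projection; rank 1, trace 1), so T² = T.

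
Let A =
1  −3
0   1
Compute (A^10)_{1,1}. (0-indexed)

1

A = I + N where N = [[0, −3], [0, 0]] is strictly upper-triangular, so N^2 = 0.
(I + N)^10 = I + 10·N = [[1, −30], [0, 1]].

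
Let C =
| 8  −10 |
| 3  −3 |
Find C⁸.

tr C = 5 and det C = 6, so the characteristic polynomial is λ² − (5)λ + (6) with roots 2 and 3.
Eigenvectors give P = [[−5, 2], [−3, 1]] with P⁻¹ = [[1, −2], [3, −5]], and C = P·diag(2, 3)·P⁻¹.
Then C⁸ = P·diag(256, 6561)·P⁻¹ = [[−1280, 13122], [−768, 6561]] · [[1, −2], [3, −5]] = [[38086, −63050], [18915, −31269]].

[[38086, −63050], [18915, −31269]]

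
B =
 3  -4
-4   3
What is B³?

B² = [[25, -24], [-24, 25]]
B³ = [[171, -172], [-172, 171]]

[[171, -172], [-172, 171]]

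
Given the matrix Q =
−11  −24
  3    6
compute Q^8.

tr Q = −5 and det Q = 6, so the characteristic polynomial is λ² − (−5)λ + (6) with roots −3 and −2.
Eigenvectors give P = [[−3, −8], [1, 3]] with P⁻¹ = [[−3, −8], [1, 3]], and Q = P·diag(−3, −2)·P⁻¹.
Then Q^8 = P·diag(6561, 256)·P⁻¹ = [[−19683, −2048], [6561, 768]] · [[−3, −8], [1, 3]] = [[57001, 151320], [−18915, −50184]].

[[57001, 151320], [−18915, −50184]]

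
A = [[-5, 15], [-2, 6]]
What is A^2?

[[-5, 15], [-2, 6]]

A² = A (a projection; rank 1, trace 1), so A^2 = A.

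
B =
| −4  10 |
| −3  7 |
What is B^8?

tr B = 3 and det B = 2, so the characteristic polynomial is λ² − (3)λ + (2) with roots 1 and 2.
Eigenvectors give P = [[2, −5], [1, −3]] with P⁻¹ = [[3, −5], [1, −2]], and B = P·diag(1, 2)·P⁻¹.
Then B^8 = P·diag(1, 256)·P⁻¹ = [[2, −1280], [1, −768]] · [[3, −5], [1, −2]] = [[−1274, 2550], [−765, 1531]].

[[−1274, 2550], [−765, 1531]]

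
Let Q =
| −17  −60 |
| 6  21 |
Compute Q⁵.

[[−2177, −7260], [726, 2421]]

tr Q = 4 and det Q = 3, so the characteristic polynomial is λ² − (4)λ + (3) with roots 3 and 1.
Eigenvectors give P = [[−3, 10], [1, −3]] with P⁻¹ = [[3, 10], [1, 3]], and Q = P·diag(3, 1)·P⁻¹.
Then Q⁵ = P·diag(243, 1)·P⁻¹ = [[−729, 10], [243, −3]] · [[3, 10], [1, 3]] = [[−2177, −7260], [726, 2421]].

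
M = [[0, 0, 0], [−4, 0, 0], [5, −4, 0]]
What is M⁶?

M is strictly triangular, hence nilpotent: M³ = 0, so M⁶ = 0.

[[0, 0, 0], [0, 0, 0], [0, 0, 0]]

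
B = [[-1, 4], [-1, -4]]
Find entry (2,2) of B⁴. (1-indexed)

44

B² = [[-3, -20], [5, 12]]
B³ = [[23, 68], [-17, -28]]
B⁴ = [[-91, -180], [45, 44]]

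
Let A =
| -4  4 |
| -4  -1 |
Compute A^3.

[[80, 20], [-20, 95]]

A^2 = [[0, -20], [20, -15]]
A^3 = [[80, 20], [-20, 95]]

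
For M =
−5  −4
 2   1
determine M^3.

[[−53, −52], [26, 25]]

tr M = −4 and det M = 3, so the characteristic polynomial is λ² − (−4)λ + (3) with roots −3 and −1.
Eigenvectors give P = [[2, −1], [−1, 1]] with P⁻¹ = [[1, 1], [1, 2]], and M = P·diag(−3, −1)·P⁻¹.
Then M^3 = P·diag(−27, −1)·P⁻¹ = [[−54, 1], [27, −1]] · [[1, 1], [1, 2]] = [[−53, −52], [26, 25]].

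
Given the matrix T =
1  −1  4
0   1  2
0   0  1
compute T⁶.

[[1, −6, −6], [0, 1, 12], [0, 0, 1]]

T = I + N where N = [[0, −1, 4], [0, 0, 2], [0, 0, 0]] is strictly upper-triangular, so N³ = 0.
(I + N)⁶ = I + 6·N + 15·N² = [[1, −6, −6], [0, 1, 12], [0, 0, 1]].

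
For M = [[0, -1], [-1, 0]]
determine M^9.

M² = I (check: tr M = 0 and det M = -1), so M^9 = M since 9 is odd.

[[0, -1], [-1, 0]]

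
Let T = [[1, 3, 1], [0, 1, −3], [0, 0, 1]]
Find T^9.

[[1, 27, −315], [0, 1, −27], [0, 0, 1]]

T = I + N where N = [[0, 3, 1], [0, 0, −3], [0, 0, 0]] is strictly upper-triangular, so N^3 = 0.
(I + N)^9 = I + 9·N + 36·N^2 = [[1, 27, −315], [0, 1, −27], [0, 0, 1]].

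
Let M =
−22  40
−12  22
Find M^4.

tr M = 0 and det M = −4, so the characteristic polynomial is λ² − (0)λ + (−4) with roots −2 and 2.
Eigenvectors give P = [[2, −5], [1, −3]] with P⁻¹ = [[3, −5], [1, −2]], and M = P·diag(−2, 2)·P⁻¹.
Then M^4 = P·diag(16, 16)·P⁻¹ = [[32, −80], [16, −48]] · [[3, −5], [1, −2]] = [[16, 0], [0, 16]].

[[16, 0], [0, 16]]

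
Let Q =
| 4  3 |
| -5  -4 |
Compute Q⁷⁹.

[[4, 3], [-5, -4]]

Q² = I (check: tr Q = 0 and det Q = -1), so Q⁷⁹ = Q since 79 is odd.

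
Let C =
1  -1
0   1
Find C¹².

C = I + N where N = [[0, -1], [0, 0]] is strictly upper-triangular, so N² = 0.
(I + N)¹² = I + 12·N = [[1, -12], [0, 1]].

[[1, -12], [0, 1]]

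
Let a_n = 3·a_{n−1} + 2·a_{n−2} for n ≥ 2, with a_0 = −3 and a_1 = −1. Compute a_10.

With companion matrix C = [[3, 2], [1, 0]], [a_n, a_{n−1}]ᵀ = C·[a_{n−1}, a_{n−2}]ᵀ, so [a_10, a_9]ᵀ = C^9·[a_1, a_0]ᵀ.
C^9 = [[79647, 44726], [22363, 12558]], giving [a_10, a_9]ᵀ = [[−213825], [−60037]].

−213825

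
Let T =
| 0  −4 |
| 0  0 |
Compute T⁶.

T is strictly triangular, hence nilpotent: T² = 0, so T⁶ = 0.

[[0, 0], [0, 0]]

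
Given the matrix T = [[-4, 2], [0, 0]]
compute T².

[[16, -8], [0, 0]]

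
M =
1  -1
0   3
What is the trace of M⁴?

82

M² = [[1, -4], [0, 9]]
M³ = [[1, -13], [0, 27]]
M⁴ = [[1, -40], [0, 81]]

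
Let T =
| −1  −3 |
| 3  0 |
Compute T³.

[[17, 24], [−24, 9]]

T² = [[−8, 3], [−3, −9]]
T³ = [[17, 24], [−24, 9]]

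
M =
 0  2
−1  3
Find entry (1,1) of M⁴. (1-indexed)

−14

tr M = 3 and det M = 2, so the characteristic polynomial is λ² − (3)λ + (2) with roots 1 and 2.
Eigenvectors give P = [[−2, 1], [−1, 1]] with P⁻¹ = [[−1, 1], [−1, 2]], and M = P·diag(1, 2)·P⁻¹.
Then M⁴ = P·diag(1, 16)·P⁻¹ = [[−2, 16], [−1, 16]] · [[−1, 1], [−1, 2]] = [[−14, 30], [−15, 31]].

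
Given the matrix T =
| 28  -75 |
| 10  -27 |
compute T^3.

[[202, -525], [70, -183]]

tr T = 1 and det T = -6, so the characteristic polynomial is λ² − (1)λ + (-6) with roots -2 and 3.
Eigenvectors give P = [[-5, 3], [-2, 1]] with P⁻¹ = [[1, -3], [2, -5]], and T = P·diag(-2, 3)·P⁻¹.
Then T^3 = P·diag(-8, 27)·P⁻¹ = [[40, 81], [16, 27]] · [[1, -3], [2, -5]] = [[202, -525], [70, -183]].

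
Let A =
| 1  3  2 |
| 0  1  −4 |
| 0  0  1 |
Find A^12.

[[1, 36, −768], [0, 1, −48], [0, 0, 1]]

A = I + N where N = [[0, 3, 2], [0, 0, −4], [0, 0, 0]] is strictly upper-triangular, so N^3 = 0.
(I + N)^12 = I + 12·N + 66·N^2 = [[1, 36, −768], [0, 1, −48], [0, 0, 1]].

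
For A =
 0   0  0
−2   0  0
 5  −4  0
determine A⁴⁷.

A is strictly triangular, hence nilpotent: A³ = 0, so A⁴⁷ = 0.

[[0, 0, 0], [0, 0, 0], [0, 0, 0]]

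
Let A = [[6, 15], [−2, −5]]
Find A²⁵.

[[6, 15], [−2, −5]]

A² = A (a projection; rank 1, trace 1), so A²⁵ = A.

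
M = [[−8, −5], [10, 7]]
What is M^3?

tr M = −1 and det M = −6, so the characteristic polynomial is λ² − (−1)λ + (−6) with roots 2 and −3.
Eigenvectors give P = [[−1, −1], [2, 1]] with P⁻¹ = [[1, 1], [−2, −1]], and M = P·diag(2, −3)·P⁻¹.
Then M^3 = P·diag(8, −27)·P⁻¹ = [[−8, 27], [16, −27]] · [[1, 1], [−2, −1]] = [[−62, −35], [70, 43]].

[[−62, −35], [70, 43]]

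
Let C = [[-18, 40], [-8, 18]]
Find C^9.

[[-4608, 10240], [-2048, 4608]]

tr C = 0 and det C = -4, so the characteristic polynomial is λ² − (0)λ + (-4) with roots 2 and -2.
Eigenvectors give P = [[2, 5], [1, 2]] with P⁻¹ = [[-2, 5], [1, -2]], and C = P·diag(2, -2)·P⁻¹.
Then C^9 = P·diag(512, -512)·P⁻¹ = [[1024, -2560], [512, -1024]] · [[-2, 5], [1, -2]] = [[-4608, 10240], [-2048, 4608]].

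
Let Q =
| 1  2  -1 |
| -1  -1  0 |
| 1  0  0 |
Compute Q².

[[-2, 0, -1], [0, -1, 1], [1, 2, -1]]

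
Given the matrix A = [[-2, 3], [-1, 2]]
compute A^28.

[[1, 0], [0, 1]]

A² = I (check: tr A = 0 and det A = -1), so A^28 = I since 28 is even.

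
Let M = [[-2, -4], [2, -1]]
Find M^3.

[[32, 4], [-2, 31]]

M^2 = [[-4, 12], [-6, -7]]
M^3 = [[32, 4], [-2, 31]]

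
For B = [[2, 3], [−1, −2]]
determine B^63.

B² = I (check: tr B = 0 and det B = −1), so B^63 = B since 63 is odd.

[[2, 3], [−1, −2]]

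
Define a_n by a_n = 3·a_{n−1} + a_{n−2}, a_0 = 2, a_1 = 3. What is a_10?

With companion matrix T = [[3, 1], [1, 0]], [a_n, a_{n−1}]ᵀ = T·[a_{n−1}, a_{n−2}]ᵀ, so [a_10, a_9]ᵀ = T⁹·[a_1, a_0]ᵀ.
T⁹ = [[42837, 12970], [12970, 3927]], giving [a_10, a_9]ᵀ = [[154451], [46764]].

154451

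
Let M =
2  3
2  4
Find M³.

[[56, 102], [68, 124]]

M² = [[10, 18], [12, 22]]
M³ = [[56, 102], [68, 124]]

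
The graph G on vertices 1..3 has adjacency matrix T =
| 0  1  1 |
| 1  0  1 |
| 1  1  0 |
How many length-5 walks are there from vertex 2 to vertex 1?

11

The number of length-5 walks from vertex 2 to vertex 1 is entry (2,1) of T⁵, where T is the adjacency matrix.
T² = [[2, 1, 1], [1, 2, 1], [1, 1, 2]]
T³ = [[2, 3, 3], [3, 2, 3], [3, 3, 2]]
T⁴ = [[6, 5, 5], [5, 6, 5], [5, 5, 6]]
T⁵ = [[10, 11, 11], [11, 10, 11], [11, 11, 10]]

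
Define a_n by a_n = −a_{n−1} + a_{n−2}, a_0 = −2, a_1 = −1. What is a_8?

With companion matrix T = [[−1, 1], [1, 0]], [a_n, a_{n−1}]ᵀ = T·[a_{n−1}, a_{n−2}]ᵀ, so [a_8, a_7]ᵀ = T⁷·[a_1, a_0]ᵀ.
T⁷ = [[−21, 13], [13, −8]], giving [a_8, a_7]ᵀ = [[−5], [3]].

−5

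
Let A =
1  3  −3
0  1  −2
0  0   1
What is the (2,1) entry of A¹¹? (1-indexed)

A = I + N where N = [[0, 3, −3], [0, 0, −2], [0, 0, 0]] is strictly upper-triangular, so N³ = 0.
(I + N)¹¹ = I + 11·N + 55·N² = [[1, 33, −363], [0, 1, −22], [0, 0, 1]].

0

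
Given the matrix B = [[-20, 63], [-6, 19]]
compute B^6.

tr B = -1 and det B = -2, so the characteristic polynomial is λ² − (-1)λ + (-2) with roots 1 and -2.
Eigenvectors give P = [[-3, 7], [-1, 2]] with P⁻¹ = [[2, -7], [1, -3]], and B = P·diag(1, -2)·P⁻¹.
Then B^6 = P·diag(1, 64)·P⁻¹ = [[-3, 448], [-1, 128]] · [[2, -7], [1, -3]] = [[442, -1323], [126, -377]].

[[442, -1323], [126, -377]]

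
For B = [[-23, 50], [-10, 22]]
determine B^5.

tr B = -1 and det B = -6, so the characteristic polynomial is λ² − (-1)λ + (-6) with roots 2 and -3.
Eigenvectors give P = [[-2, -5], [-1, -2]] with P⁻¹ = [[2, -5], [-1, 2]], and B = P·diag(2, -3)·P⁻¹.
Then B^5 = P·diag(32, -243)·P⁻¹ = [[-64, 1215], [-32, 486]] · [[2, -5], [-1, 2]] = [[-1343, 2750], [-550, 1132]].

[[-1343, 2750], [-550, 1132]]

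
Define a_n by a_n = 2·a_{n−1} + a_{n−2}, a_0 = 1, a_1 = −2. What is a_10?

With companion matrix M = [[2, 1], [1, 0]], [a_n, a_{n−1}]ᵀ = M·[a_{n−1}, a_{n−2}]ᵀ, so [a_10, a_9]ᵀ = M⁹·[a_1, a_0]ᵀ.
M⁹ = [[2378, 985], [985, 408]], giving [a_10, a_9]ᵀ = [[−3771], [−1562]].

−3771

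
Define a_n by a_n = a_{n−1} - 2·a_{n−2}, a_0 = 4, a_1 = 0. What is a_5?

With companion matrix M = [[1, -2], [1, 0]], [a_n, a_{n−1}]ᵀ = M·[a_{n−1}, a_{n−2}]ᵀ, so [a_5, a_4]ᵀ = M^4·[a_1, a_0]ᵀ.
M^4 = [[-1, 6], [-3, 2]], giving [a_5, a_4]ᵀ = [[24], [8]].

24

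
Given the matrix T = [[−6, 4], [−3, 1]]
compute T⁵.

tr T = −5 and det T = 6, so the characteristic polynomial is λ² − (−5)λ + (6) with roots −2 and −3.
Eigenvectors give P = [[1, 4], [1, 3]] with P⁻¹ = [[−3, 4], [1, −1]], and T = P·diag(−2, −3)·P⁻¹.
Then T⁵ = P·diag(−32, −243)·P⁻¹ = [[−32, −972], [−32, −729]] · [[−3, 4], [1, −1]] = [[−876, 844], [−633, 601]].

[[−876, 844], [−633, 601]]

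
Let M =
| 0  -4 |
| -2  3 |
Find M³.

[[24, -68], [-34, 75]]

M² = [[8, -12], [-6, 17]]
M³ = [[24, -68], [-34, 75]]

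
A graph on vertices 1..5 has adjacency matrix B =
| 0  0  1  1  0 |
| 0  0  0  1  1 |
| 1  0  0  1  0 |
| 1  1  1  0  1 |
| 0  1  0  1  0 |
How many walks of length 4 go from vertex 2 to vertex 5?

The number of length-4 walks from vertex 2 to vertex 5 is entry (2,5) of B^4, where B is the adjacency matrix.
B^2 = [[2, 1, 1, 1, 1], [1, 2, 1, 1, 1], [1, 1, 2, 1, 1], [1, 1, 1, 4, 1], [1, 1, 1, 1, 2]]
B^3 = [[2, 2, 3, 5, 2], [2, 2, 2, 5, 3], [3, 2, 2, 5, 2], [5, 5, 5, 4, 5], [2, 3, 2, 5, 2]]
B^4 = [[8, 7, 7, 9, 7], [7, 8, 7, 9, 7], [7, 7, 8, 9, 7], [9, 9, 9, 20, 9], [7, 7, 7, 9, 8]]

7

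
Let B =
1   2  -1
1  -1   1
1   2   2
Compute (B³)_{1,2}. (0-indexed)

4

B² = [[2, -2, -1], [1, 5, 0], [5, 4, 5]]
B³ = [[-1, 4, -6], [6, -3, 4], [14, 16, 9]]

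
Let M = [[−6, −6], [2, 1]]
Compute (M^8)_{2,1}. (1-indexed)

tr M = −5 and det M = 6, so the characteristic polynomial is λ² − (−5)λ + (6) with roots −3 and −2.
Eigenvectors give P = [[2, −3], [−1, 2]] with P⁻¹ = [[2, 3], [1, 2]], and M = P·diag(−3, −2)·P⁻¹.
Then M^8 = P·diag(6561, 256)·P⁻¹ = [[13122, −768], [−6561, 512]] · [[2, 3], [1, 2]] = [[25476, 37830], [−12610, −18659]].

−12610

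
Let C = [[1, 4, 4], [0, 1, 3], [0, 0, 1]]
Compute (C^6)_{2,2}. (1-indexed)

C = I + N where N = [[0, 4, 4], [0, 0, 3], [0, 0, 0]] is strictly upper-triangular, so N^3 = 0.
(I + N)^6 = I + 6·N + 15·N^2 = [[1, 24, 204], [0, 1, 18], [0, 0, 1]].

1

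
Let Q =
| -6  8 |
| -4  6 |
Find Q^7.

[[-384, 512], [-256, 384]]

tr Q = 0 and det Q = -4, so the characteristic polynomial is λ² − (0)λ + (-4) with roots 2 and -2.
Eigenvectors give P = [[1, 2], [1, 1]] with P⁻¹ = [[-1, 2], [1, -1]], and Q = P·diag(2, -2)·P⁻¹.
Then Q^7 = P·diag(128, -128)·P⁻¹ = [[128, -256], [128, -128]] · [[-1, 2], [1, -1]] = [[-384, 512], [-256, 384]].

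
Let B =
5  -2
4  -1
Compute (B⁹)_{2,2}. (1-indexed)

tr B = 4 and det B = 3, so the characteristic polynomial is λ² − (4)λ + (3) with roots 1 and 3.
Eigenvectors give P = [[-1, -1], [-2, -1]] with P⁻¹ = [[1, -1], [-2, 1]], and B = P·diag(1, 3)·P⁻¹.
Then B⁹ = P·diag(1, 19683)·P⁻¹ = [[-1, -19683], [-2, -19683]] · [[1, -1], [-2, 1]] = [[39365, -19682], [39364, -19681]].

-19681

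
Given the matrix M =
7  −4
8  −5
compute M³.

[[55, −28], [56, −29]]

tr M = 2 and det M = −3, so the characteristic polynomial is λ² − (2)λ + (−3) with roots 3 and −1.
Eigenvectors give P = [[1, −1], [1, −2]] with P⁻¹ = [[2, −1], [1, −1]], and M = P·diag(3, −1)·P⁻¹.
Then M³ = P·diag(27, −1)·P⁻¹ = [[27, 1], [27, 2]] · [[2, −1], [1, −1]] = [[55, −28], [56, −29]].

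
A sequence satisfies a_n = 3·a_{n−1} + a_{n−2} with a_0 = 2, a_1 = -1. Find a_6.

-142

With companion matrix T = [[3, 1], [1, 0]], [a_n, a_{n−1}]ᵀ = T·[a_{n−1}, a_{n−2}]ᵀ, so [a_6, a_5]ᵀ = T^5·[a_1, a_0]ᵀ.
T^5 = [[360, 109], [109, 33]], giving [a_6, a_5]ᵀ = [[-142], [-43]].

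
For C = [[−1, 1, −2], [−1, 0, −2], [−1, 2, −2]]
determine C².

[[2, −5, 4], [3, −5, 6], [1, −5, 2]]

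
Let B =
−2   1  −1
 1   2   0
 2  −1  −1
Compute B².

[[3, 1, 3], [0, 5, −1], [−7, 1, −1]]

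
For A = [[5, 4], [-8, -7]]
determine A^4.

[[-79, -80], [160, 161]]

tr A = -2 and det A = -3, so the characteristic polynomial is λ² − (-2)λ + (-3) with roots 1 and -3.
Eigenvectors give P = [[-1, -1], [1, 2]] with P⁻¹ = [[-2, -1], [1, 1]], and A = P·diag(1, -3)·P⁻¹.
Then A^4 = P·diag(1, 81)·P⁻¹ = [[-1, -81], [1, 162]] · [[-2, -1], [1, 1]] = [[-79, -80], [160, 161]].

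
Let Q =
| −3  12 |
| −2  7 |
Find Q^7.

[[−4371, 13116], [−2186, 6559]]

tr Q = 4 and det Q = 3, so the characteristic polynomial is λ² − (4)λ + (3) with roots 3 and 1.
Eigenvectors give P = [[2, 3], [1, 1]] with P⁻¹ = [[−1, 3], [1, −2]], and Q = P·diag(3, 1)·P⁻¹.
Then Q^7 = P·diag(2187, 1)·P⁻¹ = [[4374, 3], [2187, 1]] · [[−1, 3], [1, −2]] = [[−4371, 13116], [−2186, 6559]].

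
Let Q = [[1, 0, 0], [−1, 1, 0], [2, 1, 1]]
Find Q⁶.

Q = I + N where N = [[0, 0, 0], [−1, 0, 0], [2, 1, 0]] is strictly lower-triangular, so N³ = 0.
(I + N)⁶ = I + 6·N + 15·N² = [[1, 0, 0], [−6, 1, 0], [−3, 6, 1]].

[[1, 0, 0], [−6, 1, 0], [−3, 6, 1]]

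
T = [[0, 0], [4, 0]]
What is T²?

[[0, 0], [0, 0]]

T is strictly triangular, hence nilpotent: T² = 0, so T² = 0.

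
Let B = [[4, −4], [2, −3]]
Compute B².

[[8, −4], [2, 1]]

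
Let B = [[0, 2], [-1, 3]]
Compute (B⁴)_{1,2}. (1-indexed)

tr B = 3 and det B = 2, so the characteristic polynomial is λ² − (3)λ + (2) with roots 2 and 1.
Eigenvectors give P = [[-1, 2], [-1, 1]] with P⁻¹ = [[1, -2], [1, -1]], and B = P·diag(2, 1)·P⁻¹.
Then B⁴ = P·diag(16, 1)·P⁻¹ = [[-16, 2], [-16, 1]] · [[1, -2], [1, -1]] = [[-14, 30], [-15, 31]].

30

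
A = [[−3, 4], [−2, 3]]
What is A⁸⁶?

A² = I (check: tr A = 0 and det A = −1), so A⁸⁶ = I since 86 is even.

[[1, 0], [0, 1]]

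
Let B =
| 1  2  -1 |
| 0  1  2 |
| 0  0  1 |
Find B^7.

B = I + N where N = [[0, 2, -1], [0, 0, 2], [0, 0, 0]] is strictly upper-triangular, so N^3 = 0.
(I + N)^7 = I + 7·N + 21·N^2 = [[1, 14, 77], [0, 1, 14], [0, 0, 1]].

[[1, 14, 77], [0, 1, 14], [0, 0, 1]]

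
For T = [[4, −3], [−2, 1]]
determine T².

[[22, −15], [−10, 7]]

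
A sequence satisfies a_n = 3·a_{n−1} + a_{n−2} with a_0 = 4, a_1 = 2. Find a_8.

12610

With companion matrix A = [[3, 1], [1, 0]], [a_n, a_{n−1}]ᵀ = A·[a_{n−1}, a_{n−2}]ᵀ, so [a_8, a_7]ᵀ = A⁷·[a_1, a_0]ᵀ.
A⁷ = [[3927, 1189], [1189, 360]], giving [a_8, a_7]ᵀ = [[12610], [3818]].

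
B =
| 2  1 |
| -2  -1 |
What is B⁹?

[[2, 1], [-2, -1]]

B² = B (a projection; rank 1, trace 1), so B⁹ = B.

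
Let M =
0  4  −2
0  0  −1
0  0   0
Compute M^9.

[[0, 0, 0], [0, 0, 0], [0, 0, 0]]

M is strictly triangular, hence nilpotent: M^3 = 0, so M^9 = 0.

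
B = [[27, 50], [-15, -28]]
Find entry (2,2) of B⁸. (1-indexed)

38086

tr B = -1 and det B = -6, so the characteristic polynomial is λ² − (-1)λ + (-6) with roots 2 and -3.
Eigenvectors give P = [[-2, 5], [1, -3]] with P⁻¹ = [[-3, -5], [-1, -2]], and B = P·diag(2, -3)·P⁻¹.
Then B⁸ = P·diag(256, 6561)·P⁻¹ = [[-512, 32805], [256, -19683]] · [[-3, -5], [-1, -2]] = [[-31269, -63050], [18915, 38086]].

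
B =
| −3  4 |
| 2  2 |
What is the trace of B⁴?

449

B² = [[17, −4], [−2, 12]]
B³ = [[−59, 60], [30, 16]]
B⁴ = [[297, −116], [−58, 152]]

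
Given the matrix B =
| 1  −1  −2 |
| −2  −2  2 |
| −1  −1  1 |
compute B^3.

[[5, −5, −10], [−10, −10, 10], [−5, −5, 5]]

B^2 = [[5, 3, −6], [0, 4, 2], [0, 2, 1]]
B^3 = [[5, −5, −10], [−10, −10, 10], [−5, −5, 5]]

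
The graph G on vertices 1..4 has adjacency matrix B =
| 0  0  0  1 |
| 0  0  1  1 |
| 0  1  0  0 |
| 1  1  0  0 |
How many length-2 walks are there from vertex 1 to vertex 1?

1

The number of length-2 walks from vertex 1 to vertex 1 is entry (1,1) of B², where B is the adjacency matrix.
B² = [[1, 1, 0, 0], [1, 2, 0, 0], [0, 0, 1, 1], [0, 0, 1, 2]]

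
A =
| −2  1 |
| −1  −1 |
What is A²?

[[3, −3], [3, 0]]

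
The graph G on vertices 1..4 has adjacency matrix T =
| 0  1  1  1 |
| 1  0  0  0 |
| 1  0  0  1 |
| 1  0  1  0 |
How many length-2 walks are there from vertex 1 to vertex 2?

0

The number of length-2 walks from vertex 1 to vertex 2 is entry (1,2) of T², where T is the adjacency matrix.
T² = [[3, 0, 1, 1], [0, 1, 1, 1], [1, 1, 2, 1], [1, 1, 1, 2]]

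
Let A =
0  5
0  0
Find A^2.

[[0, 0], [0, 0]]

A is strictly triangular, hence nilpotent: A^2 = 0, so A^2 = 0.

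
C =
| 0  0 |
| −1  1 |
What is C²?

C² = C (a projection; rank 1, trace 1), so C² = C.

[[0, 0], [−1, 1]]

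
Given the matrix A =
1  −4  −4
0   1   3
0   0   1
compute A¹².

A = I + N where N = [[0, −4, −4], [0, 0, 3], [0, 0, 0]] is strictly upper-triangular, so N³ = 0.
(I + N)¹² = I + 12·N + 66·N² = [[1, −48, −840], [0, 1, 36], [0, 0, 1]].

[[1, −48, −840], [0, 1, 36], [0, 0, 1]]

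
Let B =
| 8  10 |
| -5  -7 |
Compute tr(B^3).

tr B = 1 and det B = -6, so the characteristic polynomial is λ² − (1)λ + (-6) with roots 3 and -2.
Eigenvectors give P = [[-2, -1], [1, 1]] with P⁻¹ = [[-1, -1], [1, 2]], and B = P·diag(3, -2)·P⁻¹.
Then B^3 = P·diag(27, -8)·P⁻¹ = [[-54, 8], [27, -8]] · [[-1, -1], [1, 2]] = [[62, 70], [-35, -43]].

19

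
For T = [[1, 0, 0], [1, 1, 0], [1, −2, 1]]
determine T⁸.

T = I + N where N = [[0, 0, 0], [1, 0, 0], [1, −2, 0]] is strictly lower-triangular, so N³ = 0.
(I + N)⁸ = I + 8·N + 28·N² = [[1, 0, 0], [8, 1, 0], [−48, −16, 1]].

[[1, 0, 0], [8, 1, 0], [−48, −16, 1]]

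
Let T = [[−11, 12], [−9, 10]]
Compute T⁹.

tr T = −1 and det T = −2, so the characteristic polynomial is λ² − (−1)λ + (−2) with roots 1 and −2.
Eigenvectors give P = [[1, 4], [1, 3]] with P⁻¹ = [[−3, 4], [1, −1]], and T = P·diag(1, −2)·P⁻¹.
Then T⁹ = P·diag(1, −512)·P⁻¹ = [[1, −2048], [1, −1536]] · [[−3, 4], [1, −1]] = [[−2051, 2052], [−1539, 1540]].

[[−2051, 2052], [−1539, 1540]]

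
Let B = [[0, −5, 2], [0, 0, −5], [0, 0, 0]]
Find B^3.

[[0, 0, 0], [0, 0, 0], [0, 0, 0]]

B is strictly triangular, hence nilpotent: B^3 = 0, so B^3 = 0.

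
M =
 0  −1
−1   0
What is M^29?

M² = I (check: tr M = 0 and det M = −1), so M^29 = M since 29 is odd.

[[0, −1], [−1, 0]]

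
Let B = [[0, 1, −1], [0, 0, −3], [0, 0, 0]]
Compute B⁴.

B is strictly triangular, hence nilpotent: B³ = 0, so B⁴ = 0.

[[0, 0, 0], [0, 0, 0], [0, 0, 0]]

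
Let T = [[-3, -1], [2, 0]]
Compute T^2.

[[7, 3], [-6, -2]]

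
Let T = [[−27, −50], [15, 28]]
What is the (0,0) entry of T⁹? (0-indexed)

−101487

tr T = 1 and det T = −6, so the characteristic polynomial is λ² − (1)λ + (−6) with roots −2 and 3.
Eigenvectors give P = [[−2, −5], [1, 3]] with P⁻¹ = [[−3, −5], [1, 2]], and T = P·diag(−2, 3)·P⁻¹.
Then T⁹ = P·diag(−512, 19683)·P⁻¹ = [[1024, −98415], [−512, 59049]] · [[−3, −5], [1, 2]] = [[−101487, −201950], [60585, 120658]].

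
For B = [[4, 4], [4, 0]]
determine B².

[[32, 16], [16, 16]]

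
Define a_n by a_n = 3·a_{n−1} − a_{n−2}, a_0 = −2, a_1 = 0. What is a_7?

288

With companion matrix Q = [[3, −1], [1, 0]], [a_n, a_{n−1}]ᵀ = Q·[a_{n−1}, a_{n−2}]ᵀ, so [a_7, a_6]ᵀ = Q⁶·[a_1, a_0]ᵀ.
Q⁶ = [[377, −144], [144, −55]], giving [a_7, a_6]ᵀ = [[288], [110]].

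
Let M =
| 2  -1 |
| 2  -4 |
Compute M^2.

[[2, 2], [-4, 14]]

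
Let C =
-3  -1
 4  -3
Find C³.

C² = [[5, 6], [-24, 5]]
C³ = [[9, -23], [92, 9]]

[[9, -23], [92, 9]]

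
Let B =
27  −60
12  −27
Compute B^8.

[[6561, 0], [0, 6561]]

tr B = 0 and det B = −9, so the characteristic polynomial is λ² − (0)λ + (−9) with roots 3 and −3.
Eigenvectors give P = [[−5, 2], [−2, 1]] with P⁻¹ = [[−1, 2], [−2, 5]], and B = P·diag(3, −3)·P⁻¹.
Then B^8 = P·diag(6561, 6561)·P⁻¹ = [[−32805, 13122], [−13122, 6561]] · [[−1, 2], [−2, 5]] = [[6561, 0], [0, 6561]].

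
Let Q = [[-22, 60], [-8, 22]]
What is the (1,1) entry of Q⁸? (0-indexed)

tr Q = 0 and det Q = -4, so the characteristic polynomial is λ² − (0)λ + (-4) with roots -2 and 2.
Eigenvectors give P = [[3, -5], [1, -2]] with P⁻¹ = [[2, -5], [1, -3]], and Q = P·diag(-2, 2)·P⁻¹.
Then Q⁸ = P·diag(256, 256)·P⁻¹ = [[768, -1280], [256, -512]] · [[2, -5], [1, -3]] = [[256, 0], [0, 256]].

256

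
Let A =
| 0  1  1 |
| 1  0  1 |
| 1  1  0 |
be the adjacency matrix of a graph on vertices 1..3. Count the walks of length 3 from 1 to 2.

The number of length-3 walks from vertex 1 to vertex 2 is entry (1,2) of A^3, where A is the adjacency matrix.
A^2 = [[2, 1, 1], [1, 2, 1], [1, 1, 2]]
A^3 = [[2, 3, 3], [3, 2, 3], [3, 3, 2]]

3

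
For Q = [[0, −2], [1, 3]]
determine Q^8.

tr Q = 3 and det Q = 2, so the characteristic polynomial is λ² − (3)λ + (2) with roots 2 and 1.
Eigenvectors give P = [[1, −2], [−1, 1]] with P⁻¹ = [[−1, −2], [−1, −1]], and Q = P·diag(2, 1)·P⁻¹.
Then Q^8 = P·diag(256, 1)·P⁻¹ = [[256, −2], [−256, 1]] · [[−1, −2], [−1, −1]] = [[−254, −510], [255, 511]].

[[−254, −510], [255, 511]]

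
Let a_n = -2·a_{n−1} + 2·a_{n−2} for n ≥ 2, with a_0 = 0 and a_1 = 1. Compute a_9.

2448

With companion matrix B = [[-2, 2], [1, 0]], [a_n, a_{n−1}]ᵀ = B·[a_{n−1}, a_{n−2}]ᵀ, so [a_9, a_8]ᵀ = B⁸·[a_1, a_0]ᵀ.
B⁸ = [[2448, -1792], [-896, 656]], giving [a_9, a_8]ᵀ = [[2448], [-896]].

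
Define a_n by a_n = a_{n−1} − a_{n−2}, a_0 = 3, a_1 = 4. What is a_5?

−1

With companion matrix C = [[1, −1], [1, 0]], [a_n, a_{n−1}]ᵀ = C·[a_{n−1}, a_{n−2}]ᵀ, so [a_5, a_4]ᵀ = C⁴·[a_1, a_0]ᵀ.
C⁴ = [[−1, 1], [−1, 0]], giving [a_5, a_4]ᵀ = [[−1], [−4]].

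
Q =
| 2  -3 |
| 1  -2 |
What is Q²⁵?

Q² = I (check: tr Q = 0 and det Q = -1), so Q²⁵ = Q since 25 is odd.

[[2, -3], [1, -2]]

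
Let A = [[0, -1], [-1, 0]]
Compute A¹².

A² = I (check: tr A = 0 and det A = -1), so A¹² = I since 12 is even.

[[1, 0], [0, 1]]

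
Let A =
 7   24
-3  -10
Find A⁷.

[[1015, 3048], [-381, -1144]]

tr A = -3 and det A = 2, so the characteristic polynomial is λ² − (-3)λ + (2) with roots -1 and -2.
Eigenvectors give P = [[-3, 8], [1, -3]] with P⁻¹ = [[-3, -8], [-1, -3]], and A = P·diag(-1, -2)·P⁻¹.
Then A⁷ = P·diag(-1, -128)·P⁻¹ = [[3, -1024], [-1, 384]] · [[-3, -8], [-1, -3]] = [[1015, 3048], [-381, -1144]].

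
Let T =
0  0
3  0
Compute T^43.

[[0, 0], [0, 0]]

T is strictly triangular, hence nilpotent: T^2 = 0, so T^43 = 0.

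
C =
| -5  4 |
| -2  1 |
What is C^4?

tr C = -4 and det C = 3, so the characteristic polynomial is λ² − (-4)λ + (3) with roots -1 and -3.
Eigenvectors give P = [[1, -2], [1, -1]] with P⁻¹ = [[-1, 2], [-1, 1]], and C = P·diag(-1, -3)·P⁻¹.
Then C^4 = P·diag(1, 81)·P⁻¹ = [[1, -162], [1, -81]] · [[-1, 2], [-1, 1]] = [[161, -160], [80, -79]].

[[161, -160], [80, -79]]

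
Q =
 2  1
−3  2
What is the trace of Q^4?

Q^2 = [[1, 4], [−12, 1]]
Q^3 = [[−10, 9], [−27, −10]]
Q^4 = [[−47, 8], [−24, −47]]

−94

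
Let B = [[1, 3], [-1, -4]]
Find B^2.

[[-2, -9], [3, 13]]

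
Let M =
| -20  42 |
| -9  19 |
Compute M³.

[[-62, 126], [-27, 55]]

tr M = -1 and det M = -2, so the characteristic polynomial is λ² − (-1)λ + (-2) with roots -2 and 1.
Eigenvectors give P = [[7, 2], [3, 1]] with P⁻¹ = [[1, -2], [-3, 7]], and M = P·diag(-2, 1)·P⁻¹.
Then M³ = P·diag(-8, 1)·P⁻¹ = [[-56, 2], [-24, 1]] · [[1, -2], [-3, 7]] = [[-62, 126], [-27, 55]].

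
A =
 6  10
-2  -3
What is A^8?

tr A = 3 and det A = 2, so the characteristic polynomial is λ² − (3)λ + (2) with roots 1 and 2.
Eigenvectors give P = [[2, 5], [-1, -2]] with P⁻¹ = [[-2, -5], [1, 2]], and A = P·diag(1, 2)·P⁻¹.
Then A^8 = P·diag(1, 256)·P⁻¹ = [[2, 1280], [-1, -512]] · [[-2, -5], [1, 2]] = [[1276, 2550], [-510, -1019]].

[[1276, 2550], [-510, -1019]]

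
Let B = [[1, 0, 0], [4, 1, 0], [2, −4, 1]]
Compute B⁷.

B = I + N where N = [[0, 0, 0], [4, 0, 0], [2, −4, 0]] is strictly lower-triangular, so N³ = 0.
(I + N)⁷ = I + 7·N + 21·N² = [[1, 0, 0], [28, 1, 0], [−322, −28, 1]].

[[1, 0, 0], [28, 1, 0], [−322, −28, 1]]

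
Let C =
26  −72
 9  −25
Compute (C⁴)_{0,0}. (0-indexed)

136

tr C = 1 and det C = −2, so the characteristic polynomial is λ² − (1)λ + (−2) with roots 2 and −1.
Eigenvectors give P = [[−3, −8], [−1, −3]] with P⁻¹ = [[−3, 8], [1, −3]], and C = P·diag(2, −1)·P⁻¹.
Then C⁴ = P·diag(16, 1)·P⁻¹ = [[−48, −8], [−16, −3]] · [[−3, 8], [1, −3]] = [[136, −360], [45, −119]].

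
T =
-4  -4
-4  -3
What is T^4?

T^2 = [[32, 28], [28, 25]]
T^3 = [[-240, -212], [-212, -187]]
T^4 = [[1808, 1596], [1596, 1409]]

[[1808, 1596], [1596, 1409]]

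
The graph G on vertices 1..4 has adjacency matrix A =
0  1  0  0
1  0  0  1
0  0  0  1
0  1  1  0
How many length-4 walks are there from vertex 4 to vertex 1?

The number of length-4 walks from vertex 4 to vertex 1 is entry (4,1) of A⁴, where A is the adjacency matrix.
A² = [[1, 0, 0, 1], [0, 2, 1, 0], [0, 1, 1, 0], [1, 0, 0, 2]]
A³ = [[0, 2, 1, 0], [2, 0, 0, 3], [1, 0, 0, 2], [0, 3, 2, 0]]
A⁴ = [[2, 0, 0, 3], [0, 5, 3, 0], [0, 3, 2, 0], [3, 0, 0, 5]]

3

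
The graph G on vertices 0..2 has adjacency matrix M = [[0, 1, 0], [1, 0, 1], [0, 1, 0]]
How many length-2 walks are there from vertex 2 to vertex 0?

1

The number of length-2 walks from vertex 2 to vertex 0 is entry (2,0) of M², where M is the adjacency matrix.
M² = [[1, 0, 1], [0, 2, 0], [1, 0, 1]]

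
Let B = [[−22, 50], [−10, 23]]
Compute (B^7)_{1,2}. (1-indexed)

tr B = 1 and det B = −6, so the characteristic polynomial is λ² − (1)λ + (−6) with roots 3 and −2.
Eigenvectors give P = [[2, −5], [1, −2]] with P⁻¹ = [[−2, 5], [−1, 2]], and B = P·diag(3, −2)·P⁻¹.
Then B^7 = P·diag(2187, −128)·P⁻¹ = [[4374, 640], [2187, 256]] · [[−2, 5], [−1, 2]] = [[−9388, 23150], [−4630, 11447]].

23150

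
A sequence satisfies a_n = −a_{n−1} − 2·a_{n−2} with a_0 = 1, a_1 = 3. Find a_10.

67

With companion matrix C = [[−1, −2], [1, 0]], [a_n, a_{n−1}]ᵀ = C·[a_{n−1}, a_{n−2}]ᵀ, so [a_10, a_9]ᵀ = C⁹·[a_1, a_0]ᵀ.
C⁹ = [[11, 34], [−17, −6]], giving [a_10, a_9]ᵀ = [[67], [−57]].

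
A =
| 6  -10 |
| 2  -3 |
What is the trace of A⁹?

513

tr A = 3 and det A = 2, so the characteristic polynomial is λ² − (3)λ + (2) with roots 1 and 2.
Eigenvectors give P = [[2, 5], [1, 2]] with P⁻¹ = [[-2, 5], [1, -2]], and A = P·diag(1, 2)·P⁻¹.
Then A⁹ = P·diag(1, 512)·P⁻¹ = [[2, 2560], [1, 1024]] · [[-2, 5], [1, -2]] = [[2556, -5110], [1022, -2043]].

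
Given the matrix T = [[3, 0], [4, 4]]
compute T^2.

[[9, 0], [28, 16]]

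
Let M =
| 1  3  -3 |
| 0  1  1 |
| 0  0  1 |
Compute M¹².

M = I + N where N = [[0, 3, -3], [0, 0, 1], [0, 0, 0]] is strictly upper-triangular, so N³ = 0.
(I + N)¹² = I + 12·N + 66·N² = [[1, 36, 162], [0, 1, 12], [0, 0, 1]].

[[1, 36, 162], [0, 1, 12], [0, 0, 1]]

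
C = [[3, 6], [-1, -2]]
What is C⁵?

[[3, 6], [-1, -2]]

C² = C (a projection; rank 1, trace 1), so C⁵ = C.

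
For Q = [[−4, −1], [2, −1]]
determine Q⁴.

Q² = [[14, 5], [−10, −1]]
Q³ = [[−46, −19], [38, 11]]
Q⁴ = [[146, 65], [−130, −49]]

[[146, 65], [−130, −49]]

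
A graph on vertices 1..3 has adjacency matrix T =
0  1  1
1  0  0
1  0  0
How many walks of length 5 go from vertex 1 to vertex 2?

The number of length-5 walks from vertex 1 to vertex 2 is entry (1,2) of T^5, where T is the adjacency matrix.
T^2 = [[2, 0, 0], [0, 1, 1], [0, 1, 1]]
T^3 = [[0, 2, 2], [2, 0, 0], [2, 0, 0]]
T^4 = [[4, 0, 0], [0, 2, 2], [0, 2, 2]]
T^5 = [[0, 4, 4], [4, 0, 0], [4, 0, 0]]

4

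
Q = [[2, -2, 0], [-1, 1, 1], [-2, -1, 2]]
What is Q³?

Q² = [[6, -6, -2], [-5, 2, 3], [-7, 1, 3]]
Q³ = [[22, -16, -10], [-18, 9, 8], [-21, 12, 7]]

[[22, -16, -10], [-18, 9, 8], [-21, 12, 7]]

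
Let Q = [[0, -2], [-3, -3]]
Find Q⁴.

Q² = [[6, 6], [9, 15]]
Q³ = [[-18, -30], [-45, -63]]
Q⁴ = [[90, 126], [189, 279]]

[[90, 126], [189, 279]]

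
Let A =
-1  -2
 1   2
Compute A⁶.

[[-1, -2], [1, 2]]

A² = A (a projection; rank 1, trace 1), so A⁶ = A.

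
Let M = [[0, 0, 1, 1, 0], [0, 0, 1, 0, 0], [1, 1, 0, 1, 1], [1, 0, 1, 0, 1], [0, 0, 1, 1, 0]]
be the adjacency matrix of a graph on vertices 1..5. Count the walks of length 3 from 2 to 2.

The number of length-3 walks from vertex 2 to vertex 2 is entry (2,2) of M^3, where M is the adjacency matrix.
M^2 = [[2, 1, 1, 1, 2], [1, 1, 0, 1, 1], [1, 0, 4, 2, 1], [1, 1, 2, 3, 1], [2, 1, 1, 1, 2]]
M^3 = [[2, 1, 6, 5, 2], [1, 0, 4, 2, 1], [6, 4, 4, 6, 6], [5, 2, 6, 4, 5], [2, 1, 6, 5, 2]]

0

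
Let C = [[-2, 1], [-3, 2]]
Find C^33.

C² = I (check: tr C = 0 and det C = -1), so C^33 = C since 33 is odd.

[[-2, 1], [-3, 2]]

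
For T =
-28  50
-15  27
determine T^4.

[[406, -650], [195, -309]]

tr T = -1 and det T = -6, so the characteristic polynomial is λ² − (-1)λ + (-6) with roots 2 and -3.
Eigenvectors give P = [[5, -2], [3, -1]] with P⁻¹ = [[-1, 2], [-3, 5]], and T = P·diag(2, -3)·P⁻¹.
Then T^4 = P·diag(16, 81)·P⁻¹ = [[80, -162], [48, -81]] · [[-1, 2], [-3, 5]] = [[406, -650], [195, -309]].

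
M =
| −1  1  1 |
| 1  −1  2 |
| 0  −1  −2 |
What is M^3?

[[−5, 6, −2], [2, 3, 8], [4, −6, 1]]

M^2 = [[2, −3, −1], [−2, 0, −5], [−1, 3, 2]]
M^3 = [[−5, 6, −2], [2, 3, 8], [4, −6, 1]]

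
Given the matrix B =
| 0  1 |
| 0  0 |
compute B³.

[[0, 0], [0, 0]]

B is strictly triangular, hence nilpotent: B² = 0, so B³ = 0.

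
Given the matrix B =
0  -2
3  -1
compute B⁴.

[[30, -22], [33, 19]]

B² = [[-6, 2], [-3, -5]]
B³ = [[6, 10], [-15, 11]]
B⁴ = [[30, -22], [33, 19]]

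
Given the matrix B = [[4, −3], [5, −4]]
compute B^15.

B² = I (check: tr B = 0 and det B = −1), so B^15 = B since 15 is odd.

[[4, −3], [5, −4]]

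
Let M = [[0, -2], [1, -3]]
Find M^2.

[[-2, 6], [-3, 7]]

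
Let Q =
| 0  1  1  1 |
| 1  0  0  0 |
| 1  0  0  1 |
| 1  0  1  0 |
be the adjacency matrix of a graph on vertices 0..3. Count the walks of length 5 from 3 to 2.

13

The number of length-5 walks from vertex 3 to vertex 2 is entry (3,2) of Q⁵, where Q is the adjacency matrix.
Q² = [[3, 0, 1, 1], [0, 1, 1, 1], [1, 1, 2, 1], [1, 1, 1, 2]]
Q³ = [[2, 3, 4, 4], [3, 0, 1, 1], [4, 1, 2, 3], [4, 1, 3, 2]]
Q⁴ = [[11, 2, 6, 6], [2, 3, 4, 4], [6, 4, 7, 6], [6, 4, 6, 7]]
Q⁵ = [[14, 11, 17, 17], [11, 2, 6, 6], [17, 6, 12, 13], [17, 6, 13, 12]]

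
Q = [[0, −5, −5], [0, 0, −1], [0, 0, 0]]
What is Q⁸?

[[0, 0, 0], [0, 0, 0], [0, 0, 0]]

Q is strictly triangular, hence nilpotent: Q³ = 0, so Q⁸ = 0.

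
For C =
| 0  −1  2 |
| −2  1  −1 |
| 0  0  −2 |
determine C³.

[[2, −3, 11], [−6, 5, −1], [0, 0, −8]]

C² = [[2, −1, −3], [−2, 3, −3], [0, 0, 4]]
C³ = [[2, −3, 11], [−6, 5, −1], [0, 0, −8]]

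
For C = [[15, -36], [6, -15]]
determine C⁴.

tr C = 0 and det C = -9, so the characteristic polynomial is λ² − (0)λ + (-9) with roots -3 and 3.
Eigenvectors give P = [[-2, 3], [-1, 1]] with P⁻¹ = [[1, -3], [1, -2]], and C = P·diag(-3, 3)·P⁻¹.
Then C⁴ = P·diag(81, 81)·P⁻¹ = [[-162, 243], [-81, 81]] · [[1, -3], [1, -2]] = [[81, 0], [0, 81]].

[[81, 0], [0, 81]]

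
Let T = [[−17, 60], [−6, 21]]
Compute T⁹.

[[−177137, 590460], [−59046, 196821]]

tr T = 4 and det T = 3, so the characteristic polynomial is λ² − (4)λ + (3) with roots 1 and 3.
Eigenvectors give P = [[10, −3], [3, −1]] with P⁻¹ = [[1, −3], [3, −10]], and T = P·diag(1, 3)·P⁻¹.
Then T⁹ = P·diag(1, 19683)·P⁻¹ = [[10, −59049], [3, −19683]] · [[1, −3], [3, −10]] = [[−177137, 590460], [−59046, 196821]].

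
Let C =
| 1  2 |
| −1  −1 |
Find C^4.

[[1, 0], [0, 1]]

C^2 = [[−1, 0], [0, −1]]
C^3 = [[−1, −2], [1, 1]]
C^4 = [[1, 0], [0, 1]]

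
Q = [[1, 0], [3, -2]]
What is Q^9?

tr Q = -1 and det Q = -2, so the characteristic polynomial is λ² − (-1)λ + (-2) with roots 1 and -2.
Eigenvectors give P = [[1, 0], [1, -1]] with P⁻¹ = [[1, 0], [1, -1]], and Q = P·diag(1, -2)·P⁻¹.
Then Q^9 = P·diag(1, -512)·P⁻¹ = [[1, 0], [1, 512]] · [[1, 0], [1, -1]] = [[1, 0], [513, -512]].

[[1, 0], [513, -512]]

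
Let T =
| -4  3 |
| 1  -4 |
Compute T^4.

T^2 = [[19, -24], [-8, 19]]
T^3 = [[-100, 153], [51, -100]]
T^4 = [[553, -912], [-304, 553]]

[[553, -912], [-304, 553]]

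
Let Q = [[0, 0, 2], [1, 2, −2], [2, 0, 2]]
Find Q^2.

[[4, 0, 4], [−2, 4, −6], [4, 0, 8]]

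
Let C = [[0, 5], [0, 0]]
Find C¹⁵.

C is strictly triangular, hence nilpotent: C² = 0, so C¹⁵ = 0.

[[0, 0], [0, 0]]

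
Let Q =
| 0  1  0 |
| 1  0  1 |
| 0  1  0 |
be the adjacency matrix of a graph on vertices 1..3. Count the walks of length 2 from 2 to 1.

0

The number of length-2 walks from vertex 2 to vertex 1 is entry (2,1) of Q^2, where Q is the adjacency matrix.
Q^2 = [[1, 0, 1], [0, 2, 0], [1, 0, 1]]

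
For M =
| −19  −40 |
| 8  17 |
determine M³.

tr M = −2 and det M = −3, so the characteristic polynomial is λ² − (−2)λ + (−3) with roots −3 and 1.
Eigenvectors give P = [[5, −2], [−2, 1]] with P⁻¹ = [[1, 2], [2, 5]], and M = P·diag(−3, 1)·P⁻¹.
Then M³ = P·diag(−27, 1)·P⁻¹ = [[−135, −2], [54, 1]] · [[1, 2], [2, 5]] = [[−139, −280], [56, 113]].

[[−139, −280], [56, 113]]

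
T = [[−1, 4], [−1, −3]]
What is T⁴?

T² = [[−3, −16], [4, 5]]
T³ = [[19, 36], [−9, 1]]
T⁴ = [[−55, −32], [8, −39]]

[[−55, −32], [8, −39]]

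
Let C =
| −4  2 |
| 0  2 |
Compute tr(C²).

20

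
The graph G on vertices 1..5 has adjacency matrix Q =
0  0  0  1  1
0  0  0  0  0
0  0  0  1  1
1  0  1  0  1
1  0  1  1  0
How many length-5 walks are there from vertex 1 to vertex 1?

The number of length-5 walks from vertex 1 to vertex 1 is entry (1,1) of Q⁵, where Q is the adjacency matrix.
Q² = [[2, 0, 2, 1, 1], [0, 0, 0, 0, 0], [2, 0, 2, 1, 1], [1, 0, 1, 3, 2], [1, 0, 1, 2, 3]]
Q³ = [[2, 0, 2, 5, 5], [0, 0, 0, 0, 0], [2, 0, 2, 5, 5], [5, 0, 5, 4, 5], [5, 0, 5, 5, 4]]
Q⁴ = [[10, 0, 10, 9, 9], [0, 0, 0, 0, 0], [10, 0, 10, 9, 9], [9, 0, 9, 15, 14], [9, 0, 9, 14, 15]]
Q⁵ = [[18, 0, 18, 29, 29], [0, 0, 0, 0, 0], [18, 0, 18, 29, 29], [29, 0, 29, 32, 33], [29, 0, 29, 33, 32]]

18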